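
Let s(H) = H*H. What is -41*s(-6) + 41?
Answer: -1435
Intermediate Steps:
s(H) = H²
-41*s(-6) + 41 = -41*(-6)² + 41 = -41*36 + 41 = -1476 + 41 = -1435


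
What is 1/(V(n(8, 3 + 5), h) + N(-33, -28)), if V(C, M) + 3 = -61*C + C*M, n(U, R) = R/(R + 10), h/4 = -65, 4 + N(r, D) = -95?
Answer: -3/734 ≈ -0.0040872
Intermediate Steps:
N(r, D) = -99 (N(r, D) = -4 - 95 = -99)
h = -260 (h = 4*(-65) = -260)
n(U, R) = R/(10 + R)
V(C, M) = -3 - 61*C + C*M (V(C, M) = -3 + (-61*C + C*M) = -3 - 61*C + C*M)
1/(V(n(8, 3 + 5), h) + N(-33, -28)) = 1/((-3 - 61*(3 + 5)/(10 + (3 + 5)) + ((3 + 5)/(10 + (3 + 5)))*(-260)) - 99) = 1/((-3 - 488/(10 + 8) + (8/(10 + 8))*(-260)) - 99) = 1/((-3 - 488/18 + (8/18)*(-260)) - 99) = 1/((-3 - 488/18 + (8*(1/18))*(-260)) - 99) = 1/((-3 - 61*4/9 + (4/9)*(-260)) - 99) = 1/((-3 - 244/9 - 1040/9) - 99) = 1/(-437/3 - 99) = 1/(-734/3) = -3/734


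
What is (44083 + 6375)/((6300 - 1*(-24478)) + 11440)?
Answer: 25229/21109 ≈ 1.1952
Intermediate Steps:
(44083 + 6375)/((6300 - 1*(-24478)) + 11440) = 50458/((6300 + 24478) + 11440) = 50458/(30778 + 11440) = 50458/42218 = 50458*(1/42218) = 25229/21109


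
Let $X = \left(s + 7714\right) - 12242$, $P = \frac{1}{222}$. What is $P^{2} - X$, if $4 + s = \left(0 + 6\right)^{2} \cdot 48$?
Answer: $\frac{138192337}{49284} \approx 2804.0$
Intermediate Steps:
$P = \frac{1}{222} \approx 0.0045045$
$s = 1724$ ($s = -4 + \left(0 + 6\right)^{2} \cdot 48 = -4 + 6^{2} \cdot 48 = -4 + 36 \cdot 48 = -4 + 1728 = 1724$)
$X = -2804$ ($X = \left(1724 + 7714\right) - 12242 = 9438 - 12242 = -2804$)
$P^{2} - X = \left(\frac{1}{222}\right)^{2} - -2804 = \frac{1}{49284} + 2804 = \frac{138192337}{49284}$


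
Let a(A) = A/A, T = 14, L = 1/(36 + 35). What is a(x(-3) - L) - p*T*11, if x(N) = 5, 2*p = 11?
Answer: -846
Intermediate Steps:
p = 11/2 (p = (½)*11 = 11/2 ≈ 5.5000)
L = 1/71 ≈ 0.014085
a(A) = 1
a(x(-3) - L) - p*T*11 = 1 - (11/2)*14*11 = 1 - 77*11 = 1 - 1*847 = 1 - 847 = -846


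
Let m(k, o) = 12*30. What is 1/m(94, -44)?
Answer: 1/360 ≈ 0.0027778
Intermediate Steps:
m(k, o) = 360
1/m(94, -44) = 1/360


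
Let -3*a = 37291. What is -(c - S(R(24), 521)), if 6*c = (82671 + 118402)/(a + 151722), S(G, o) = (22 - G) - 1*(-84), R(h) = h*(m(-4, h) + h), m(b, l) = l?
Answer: -874395573/835750 ≈ -1046.2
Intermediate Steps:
R(h) = 2*h² (R(h) = h*(h + h) = h*(2*h) = 2*h²)
a = -37291/3 (a = -⅓*37291 = -37291/3 ≈ -12430.)
S(G, o) = 106 - G (S(G, o) = (22 - G) + 84 = 106 - G)
c = 201073/835750 (c = ((82671 + 118402)/(-37291/3 + 151722))/6 = (201073/(417875/3))/6 = (201073*(3/417875))/6 = (⅙)*(603219/417875) = 201073/835750 ≈ 0.24059)
-(c - S(R(24), 521)) = -(201073/835750 - (106 - 2*24²)) = -(201073/835750 - (106 - 2*576)) = -(201073/835750 - (106 - 1*1152)) = -(201073/835750 - (106 - 1152)) = -(201073/835750 - 1*(-1046)) = -(201073/835750 + 1046) = -1*874395573/835750 = -874395573/835750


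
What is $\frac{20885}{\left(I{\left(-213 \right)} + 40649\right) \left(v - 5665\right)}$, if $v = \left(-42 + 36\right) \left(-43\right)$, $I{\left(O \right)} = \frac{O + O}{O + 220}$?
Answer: $- \frac{146195}{1536220619} \approx -9.5165 \cdot 10^{-5}$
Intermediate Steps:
$I{\left(O \right)} = \frac{2 O}{220 + O}$
$v = 258$ ($v = \left(-6\right) \left(-43\right) = 258$)
$\frac{20885}{\left(I{\left(-213 \right)} + 40649\right) \left(v - 5665\right)} = \frac{20885}{\left(2 \left(-213\right) \frac{1}{220 - 213} + 40649\right) \left(258 - 5665\right)} = \frac{20885}{\left(2 \left(-213\right) \frac{1}{7} + 40649\right) \left(-5407\right)} = \frac{20885}{\left(- \frac{426}{7} + 40649\right) \left(-5407\right)} = \frac{20885}{\frac{284117}{7} \left(-5407\right)} = \frac{20885}{- \frac{1536220619}{7}} = 20885 \left(- \frac{7}{1536220619}\right) = - \frac{146195}{1536220619}$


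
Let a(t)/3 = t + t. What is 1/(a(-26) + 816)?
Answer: 1/660 ≈ 0.0015152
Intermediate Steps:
a(t) = 6*t (a(t) = 3*(t + t) = 3*(2*t) = 6*t)
1/(a(-26) + 816) = 1/(6*(-26) + 816) = 1/(-156 + 816) = 1/660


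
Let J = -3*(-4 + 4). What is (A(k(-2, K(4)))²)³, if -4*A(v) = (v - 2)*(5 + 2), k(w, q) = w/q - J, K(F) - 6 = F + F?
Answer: 11390625/4096 ≈ 2780.9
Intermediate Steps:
K(F) = 6 + 2*F (K(F) = 6 + (F + F) = 6 + 2*F)
J = 0 (J = -3*0 = 0)
k(w, q) = w/q (k(w, q) = w/q - 1*0 = w/q + 0 = w/q)
A(v) = 7/2 - 7*v/4 (A(v) = -(v - 2)*(5 + 2)/4 = -(-2 + v)*7/4 = -(-14 + 7*v)/4 = 7/2 - 7*v/4)
(A(k(-2, K(4)))²)³ = ((7/2 - (-7)/(2*(6 + 2*4)))²)³ = ((7/2 - (-7)/(2*(6 + 8)))²)³ = ((7/2 - (-7)/(2*14))²)³ = ((7/2 - 7/4*(-⅐))²)³ = ((7/2 + ¼)²)³ = ((15/4)²)³ = (225/16)³ = 11390625/4096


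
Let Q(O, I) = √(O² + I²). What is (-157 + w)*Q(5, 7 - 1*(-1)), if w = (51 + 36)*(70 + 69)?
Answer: 11936*√89 ≈ 1.1260e+5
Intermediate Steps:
w = 12093 (w = 87*139 = 12093)
Q(O, I) = √(I² + O²)
(-157 + w)*Q(5, 7 - 1*(-1)) = (-157 + 12093)*√((7 - 1*(-1))² + 5²) = 11936*√((7 + 1)² + 25) = 11936*√(8² + 25) = 11936*√(64 + 25) = 11936*√89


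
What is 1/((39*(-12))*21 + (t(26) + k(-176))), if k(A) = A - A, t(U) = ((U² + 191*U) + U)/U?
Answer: -1/9610 ≈ -0.00010406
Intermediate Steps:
t(U) = (U² + 192*U)/U
k(A) = 0
1/((39*(-12))*21 + (t(26) + k(-176))) = 1/((39*(-12))*21 + ((192 + 26) + 0)) = 1/(-468*21 + (218 + 0)) = 1/(-9828 + 218) = 1/(-9610) = -1/9610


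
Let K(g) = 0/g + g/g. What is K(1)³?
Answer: 1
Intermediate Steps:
K(g) = 1 (K(g) = 0 + 1 = 1)
K(1)³ = 1³ = 1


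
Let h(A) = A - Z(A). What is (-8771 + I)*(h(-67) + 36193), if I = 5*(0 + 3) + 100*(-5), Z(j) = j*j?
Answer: -292832072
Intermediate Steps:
Z(j) = j²
h(A) = A - A²
I = -485 (I = 5*3 - 500 = 15 - 500 = -485)
(-8771 + I)*(h(-67) + 36193) = (-8771 - 485)*(-67*(1 - 1*(-67)) + 36193) = -9256*(-67*(1 + 67) + 36193) = -9256*(-67*68 + 36193) = -9256*(-4556 + 36193) = -9256*31637 = -292832072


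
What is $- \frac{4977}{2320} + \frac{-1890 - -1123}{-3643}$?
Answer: $- \frac{16351771}{8451760} \approx -1.9347$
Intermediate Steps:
$- \frac{4977}{2320} + \frac{-1890 - -1123}{-3643} = \left(-4977\right) \frac{1}{2320} + \left(-1890 + 1123\right) \left(- \frac{1}{3643}\right) = - \frac{4977}{2320} - - \frac{767}{3643} = - \frac{4977}{2320} + \frac{767}{3643} = - \frac{16351771}{8451760}$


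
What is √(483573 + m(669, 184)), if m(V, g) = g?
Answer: √483757 ≈ 695.53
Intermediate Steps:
√(483573 + m(669, 184)) = √(483573 + 184) = √483757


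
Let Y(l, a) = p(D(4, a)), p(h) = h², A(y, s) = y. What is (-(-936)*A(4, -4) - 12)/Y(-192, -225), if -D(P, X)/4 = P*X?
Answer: 311/1080000 ≈ 0.00028796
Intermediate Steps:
D(P, X) = -4*P*X
Y(l, a) = 256*a² (Y(l, a) = (-4*4*a)² = (-16*a)² = 256*a²)
(-(-936)*A(4, -4) - 12)/Y(-192, -225) = (-(-936)*4 - 12)/((256*(-225)²)) = (-72*(-52) - 12)/((256*50625)) = (3744 - 12)/12960000 = 3732*(1/12960000) = 311/1080000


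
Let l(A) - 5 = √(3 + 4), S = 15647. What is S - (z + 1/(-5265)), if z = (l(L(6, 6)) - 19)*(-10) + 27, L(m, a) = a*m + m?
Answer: 81502201/5265 + 10*√7 ≈ 15506.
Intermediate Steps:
L(m, a) = m + a*m
l(A) = 5 + √7 (l(A) = 5 + √(3 + 4) = 5 + √7)
z = 167 - 10*√7 (z = ((5 + √7) - 19)*(-10) + 27 = (-14 + √7)*(-10) + 27 = (140 - 10*√7) + 27 = 167 - 10*√7 ≈ 140.54)
S - (z + 1/(-5265)) = 15647 - ((167 - 10*√7) + 1/(-5265)) = 15647 - ((167 - 10*√7) - 1/5265) = 15647 - (879254/5265 - 10*√7) = 15647 + (-879254/5265 + 10*√7) = 81502201/5265 + 10*√7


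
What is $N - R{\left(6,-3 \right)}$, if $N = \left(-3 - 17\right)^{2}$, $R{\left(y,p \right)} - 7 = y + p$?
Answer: $390$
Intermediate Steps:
$R{\left(y,p \right)} = 7 + p + y$ ($R{\left(y,p \right)} = 7 + \left(y + p\right) = 7 + \left(p + y\right) = 7 + p + y$)
$N = 400$ ($N = \left(-20\right)^{2} = 400$)
$N - R{\left(6,-3 \right)} = 400 - \left(7 - 3 + 6\right) = 400 - 10 = 390$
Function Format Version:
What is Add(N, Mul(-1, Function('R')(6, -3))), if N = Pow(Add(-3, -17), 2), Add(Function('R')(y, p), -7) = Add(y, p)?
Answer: 390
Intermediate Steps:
Function('R')(y, p) = Add(7, p, y) (Function('R')(y, p) = Add(7, Add(y, p)) = Add(7, Add(p, y)) = Add(7, p, y))
N = 400 (N = Pow(-20, 2) = 400)
Add(N, Mul(-1, Function('R')(6, -3))) = Add(400, Mul(-1, Add(7, -3, 6))) = Add(400, Mul(-1, 10)) = Add(400, -10) = 390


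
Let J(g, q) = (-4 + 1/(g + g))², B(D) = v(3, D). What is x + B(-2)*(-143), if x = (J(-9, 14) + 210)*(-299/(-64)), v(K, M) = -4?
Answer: 33798323/20736 ≈ 1629.9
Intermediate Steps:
B(D) = -4
J(g, q) = (-4 + 1/(2*g))²
x = 21937331/20736 (x = ((¼)*(-1 + 8*(-9))²/(-9)² + 210)*(-299/(-64)) = ((¼)*(1/81)*(-1 - 72)² + 210)*(-299*(-1/64)) = ((¼)*(1/81)*(-73)² + 210)*(299/64) = ((¼)*(1/81)*5329 + 210)*(299/64) = (5329/324 + 210)*(299/64) = (73369/324)*(299/64) = 21937331/20736 ≈ 1057.9)
x + B(-2)*(-143) = 21937331/20736 - 4*(-143) = 21937331/20736 + 572 = 33798323/20736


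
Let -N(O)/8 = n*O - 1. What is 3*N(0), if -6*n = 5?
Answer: 24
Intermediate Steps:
n = -⅚ (n = -⅙*5 = -⅚ ≈ -0.83333)
N(O) = 8 + 20*O/3 (N(O) = -8*(-5*O/6 - 1) = -8*(-1 - 5*O/6) = 8 + 20*O/3)
3*N(0) = 3*(8 + (20/3)*0) = 3*(8 + 0) = 3*8 = 24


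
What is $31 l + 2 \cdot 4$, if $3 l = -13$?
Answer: $- \frac{379}{3} \approx -126.33$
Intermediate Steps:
$l = - \frac{13}{3}$ ($l = \frac{1}{3} \left(-13\right) = - \frac{13}{3} \approx -4.3333$)
$31 l + 2 \cdot 4 = 31 \left(- \frac{13}{3}\right) + 2 \cdot 4 = - \frac{403}{3} + 8 = - \frac{379}{3}$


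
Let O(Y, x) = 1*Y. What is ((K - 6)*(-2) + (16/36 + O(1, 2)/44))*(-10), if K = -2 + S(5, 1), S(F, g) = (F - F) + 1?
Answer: -28645/198 ≈ -144.67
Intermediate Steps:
S(F, g) = 1 (S(F, g) = 0 + 1 = 1)
K = -1 (K = -2 + 1 = -1)
O(Y, x) = Y
((K - 6)*(-2) + (16/36 + O(1, 2)/44))*(-10) = ((-1 - 6)*(-2) + (16/36 + 1/44))*(-10) = (-7*(-2) + (16*(1/36) + 1*(1/44)))*(-10) = (14 + (4/9 + 1/44))*(-10) = (14 + 185/396)*(-10) = (5729/396)*(-10) = -28645/198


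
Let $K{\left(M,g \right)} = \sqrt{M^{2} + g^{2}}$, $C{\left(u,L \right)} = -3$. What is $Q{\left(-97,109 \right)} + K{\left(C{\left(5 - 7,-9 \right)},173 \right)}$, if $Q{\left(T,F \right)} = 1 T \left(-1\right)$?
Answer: $97 + \sqrt{29938} \approx 270.03$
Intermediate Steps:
$Q{\left(T,F \right)} = - T$ ($Q{\left(T,F \right)} = T \left(-1\right) = - T$)
$Q{\left(-97,109 \right)} + K{\left(C{\left(5 - 7,-9 \right)},173 \right)} = \left(-1\right) \left(-97\right) + \sqrt{\left(-3\right)^{2} + 173^{2}} = 97 + \sqrt{9 + 29929} = 97 + \sqrt{29938}$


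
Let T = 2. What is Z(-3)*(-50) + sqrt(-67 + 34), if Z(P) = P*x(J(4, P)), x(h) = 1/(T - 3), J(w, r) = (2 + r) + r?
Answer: -150 + I*sqrt(33) ≈ -150.0 + 5.7446*I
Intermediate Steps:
J(w, r) = 2 + 2*r
x(h) = -1 (x(h) = 1/(2 - 3) = 1/(-1) = -1)
Z(P) = -P (Z(P) = P*(-1) = -P)
Z(-3)*(-50) + sqrt(-67 + 34) = -1*(-3)*(-50) + sqrt(-67 + 34) = 3*(-50) + sqrt(-33) = -150 + I*sqrt(33)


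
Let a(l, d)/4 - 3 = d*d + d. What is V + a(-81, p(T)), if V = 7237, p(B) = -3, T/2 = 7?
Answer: 7273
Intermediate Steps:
T = 14 (T = 2*7 = 14)
a(l, d) = 12 + 4*d + 4*d² (a(l, d) = 12 + 4*(d*d + d) = 12 + 4*(d² + d) = 12 + 4*(d + d²) = 12 + (4*d + 4*d²) = 12 + 4*d + 4*d²)
V + a(-81, p(T)) = 7237 + (12 + 4*(-3) + 4*(-3)²) = 7237 + (12 - 12 + 4*9) = 7237 + (12 - 12 + 36) = 7237 + 36 = 7273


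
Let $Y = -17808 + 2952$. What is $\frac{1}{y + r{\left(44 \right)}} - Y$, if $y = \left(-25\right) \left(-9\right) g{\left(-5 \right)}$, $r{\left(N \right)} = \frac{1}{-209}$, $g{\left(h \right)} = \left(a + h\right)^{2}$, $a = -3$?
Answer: $\frac{44710602953}{3009599} \approx 14856.0$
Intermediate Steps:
$g{\left(h \right)} = \left(-3 + h\right)^{2}$
$r{\left(N \right)} = - \frac{1}{209}$
$y = 14400$ ($y = \left(-25\right) \left(-9\right) \left(-3 - 5\right)^{2} = 225 \left(-8\right)^{2} = 225 \cdot 64 = 14400$)
$Y = -14856$
$\frac{1}{y + r{\left(44 \right)}} - Y = \frac{1}{14400 - \frac{1}{209}} - -14856 = \frac{1}{\frac{3009599}{209}} + 14856 = \frac{209}{3009599} + 14856 = \frac{44710602953}{3009599}$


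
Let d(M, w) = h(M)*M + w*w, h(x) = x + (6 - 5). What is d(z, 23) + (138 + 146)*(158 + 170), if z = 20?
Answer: 94101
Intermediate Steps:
h(x) = 1 + x (h(x) = x + 1 = 1 + x)
d(M, w) = w² + M*(1 + M) (d(M, w) = (1 + M)*M + w*w = M*(1 + M) + w² = w² + M*(1 + M))
d(z, 23) + (138 + 146)*(158 + 170) = (23² + 20*(1 + 20)) + (138 + 146)*(158 + 170) = (529 + 20*21) + 284*328 = (529 + 420) + 93152 = 949 + 93152 = 94101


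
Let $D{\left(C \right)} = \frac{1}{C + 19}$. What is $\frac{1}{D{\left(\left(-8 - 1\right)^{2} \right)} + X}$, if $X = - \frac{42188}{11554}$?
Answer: $- \frac{10900}{39691} \approx -0.27462$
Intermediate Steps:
$X = - \frac{398}{109}$ ($X = \left(-42188\right) \frac{1}{11554} = - \frac{398}{109} \approx -3.6514$)
$D{\left(C \right)} = \frac{1}{19 + C}$
$\frac{1}{D{\left(\left(-8 - 1\right)^{2} \right)} + X} = \frac{1}{\frac{1}{19 + \left(-8 - 1\right)^{2}} - \frac{398}{109}} = \frac{1}{\frac{1}{19 + \left(-9\right)^{2}} - \frac{398}{109}} = \frac{1}{\frac{1}{19 + 81} - \frac{398}{109}} = \frac{1}{\frac{1}{100} - \frac{398}{109}} = \frac{1}{- \frac{39691}{10900}} = - \frac{10900}{39691}$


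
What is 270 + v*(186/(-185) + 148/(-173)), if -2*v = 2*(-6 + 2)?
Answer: 8403118/32005 ≈ 262.56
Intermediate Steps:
v = 4 (v = -(-6 + 2) = -(-4) = -½*(-8) = 4)
270 + v*(186/(-185) + 148/(-173)) = 270 + 4*(186/(-185) + 148/(-173)) = 270 + 4*(186*(-1/185) + 148*(-1/173)) = 270 + 4*(-186/185 - 148/173) = 270 + 4*(-59558/32005) = 270 - 238232/32005 = 8403118/32005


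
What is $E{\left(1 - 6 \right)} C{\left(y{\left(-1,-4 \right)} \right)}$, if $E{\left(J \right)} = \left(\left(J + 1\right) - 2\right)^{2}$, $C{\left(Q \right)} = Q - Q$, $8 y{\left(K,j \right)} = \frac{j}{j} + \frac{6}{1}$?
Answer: $0$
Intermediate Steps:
$y{\left(K,j \right)} = \frac{7}{8}$ ($y{\left(K,j \right)} = \frac{\frac{j}{j} + \frac{6}{1}}{8} = \frac{1 + 6 \cdot 1}{8} = \frac{1 + 6}{8} = \frac{1}{8} \cdot 7 = \frac{7}{8}$)
$C{\left(Q \right)} = 0$
$E{\left(J \right)} = \left(-1 + J\right)^{2}$ ($E{\left(J \right)} = \left(\left(1 + J\right) - 2\right)^{2} = \left(-1 + J\right)^{2}$)
$E{\left(1 - 6 \right)} C{\left(y{\left(-1,-4 \right)} \right)} = \left(-1 + \left(1 - 6\right)\right)^{2} \cdot 0 = \left(-1 - 5\right)^{2} \cdot 0 = \left(-6\right)^{2} \cdot 0 = 36 \cdot 0 = 0$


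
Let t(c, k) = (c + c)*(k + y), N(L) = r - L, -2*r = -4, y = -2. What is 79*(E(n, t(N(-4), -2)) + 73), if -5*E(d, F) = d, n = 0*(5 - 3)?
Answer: 5767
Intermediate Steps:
n = 0 (n = 0*2 = 0)
r = 2 (r = -1/2*(-4) = 2)
N(L) = 2 - L
t(c, k) = 2*c*(-2 + k) (t(c, k) = (c + c)*(k - 2) = (2*c)*(-2 + k) = 2*c*(-2 + k))
E(d, F) = -d/5
79*(E(n, t(N(-4), -2)) + 73) = 79*(-1/5*0 + 73) = 79*(0 + 73) = 79*73 = 5767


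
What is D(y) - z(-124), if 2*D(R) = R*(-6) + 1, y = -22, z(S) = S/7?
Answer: 1179/14 ≈ 84.214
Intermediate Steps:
z(S) = S/7 (z(S) = S*(1/7) = S/7)
D(R) = 1/2 - 3*R (D(R) = (R*(-6) + 1)/2 = (-6*R + 1)/2 = (1 - 6*R)/2 = 1/2 - 3*R)
D(y) - z(-124) = (1/2 - 3*(-22)) - (-124)/7 = (1/2 + 66) - 1*(-124/7) = 133/2 + 124/7 = 1179/14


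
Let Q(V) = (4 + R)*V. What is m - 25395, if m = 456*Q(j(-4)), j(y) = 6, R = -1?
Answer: -17187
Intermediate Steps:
Q(V) = 3*V (Q(V) = (4 - 1)*V = 3*V)
m = 8208 (m = 456*(3*6) = 456*18 = 8208)
m - 25395 = 8208 - 25395 = -17187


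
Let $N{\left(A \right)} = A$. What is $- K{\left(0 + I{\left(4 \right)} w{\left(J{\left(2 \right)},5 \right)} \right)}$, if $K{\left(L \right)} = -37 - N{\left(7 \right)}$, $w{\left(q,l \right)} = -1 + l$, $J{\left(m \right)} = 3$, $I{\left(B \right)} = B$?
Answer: $44$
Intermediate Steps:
$K{\left(L \right)} = -44$ ($K{\left(L \right)} = -37 - 7 = -44$)
$- K{\left(0 + I{\left(4 \right)} w{\left(J{\left(2 \right)},5 \right)} \right)} = \left(-1\right) \left(-44\right) = 44$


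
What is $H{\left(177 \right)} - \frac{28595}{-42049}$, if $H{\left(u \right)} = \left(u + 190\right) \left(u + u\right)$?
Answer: $\frac{780421511}{6007} \approx 1.2992 \cdot 10^{5}$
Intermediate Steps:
$H{\left(u \right)} = 2 u \left(190 + u\right)$ ($H{\left(u \right)} = \left(190 + u\right) 2 u = 2 u \left(190 + u\right)$)
$H{\left(177 \right)} - \frac{28595}{-42049} = 2 \cdot 177 \left(190 + 177\right) - \frac{28595}{-42049} = 2 \cdot 177 \cdot 367 - 28595 \left(- \frac{1}{42049}\right) = 129918 - - \frac{4085}{6007} = 129918 + \frac{4085}{6007} = \frac{780421511}{6007}$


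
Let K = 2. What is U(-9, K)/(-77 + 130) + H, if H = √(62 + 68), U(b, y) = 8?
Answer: 8/53 + √130 ≈ 11.553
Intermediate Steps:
H = √130 ≈ 11.402
U(-9, K)/(-77 + 130) + H = 8/(-77 + 130) + √130 = 8/53 + √130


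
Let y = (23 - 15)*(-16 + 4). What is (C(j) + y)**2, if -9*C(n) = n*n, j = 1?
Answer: 748225/81 ≈ 9237.3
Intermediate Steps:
C(n) = -n**2/9 (C(n) = -n*n/9 = -n**2/9)
y = -96 (y = 8*(-12) = -96)
(C(j) + y)**2 = (-1/9*1**2 - 96)**2 = (-1/9*1 - 96)**2 = (-1/9 - 96)**2 = (-865/9)**2 = 748225/81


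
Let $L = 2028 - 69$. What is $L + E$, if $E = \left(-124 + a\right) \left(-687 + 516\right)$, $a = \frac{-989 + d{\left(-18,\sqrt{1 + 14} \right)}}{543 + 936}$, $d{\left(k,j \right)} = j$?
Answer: $\frac{11475732}{493} - \frac{57 \sqrt{15}}{493} \approx 23277.0$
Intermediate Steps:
$a = - \frac{989}{1479} + \frac{\sqrt{15}}{1479}$ ($a = \frac{-989 + \sqrt{1 + 14}}{543 + 936} = \frac{-989 + \sqrt{15}}{1479} = \left(-989 + \sqrt{15}\right) \frac{1}{1479} = - \frac{989}{1479} + \frac{\sqrt{15}}{1479} \approx -0.66608$)
$L = 1959$
$E = \frac{10509945}{493} - \frac{57 \sqrt{15}}{493}$ ($E = \left(-124 - \left(\frac{989}{1479} - \frac{\sqrt{15}}{1479}\right)\right) \left(-687 + 516\right) = \left(- \frac{184385}{1479} + \frac{\sqrt{15}}{1479}\right) \left(-171\right) = \frac{10509945}{493} - \frac{57 \sqrt{15}}{493} \approx 21318.0$)
$L + E = 1959 + \left(\frac{10509945}{493} - \frac{57 \sqrt{15}}{493}\right) = \frac{11475732}{493} - \frac{57 \sqrt{15}}{493}$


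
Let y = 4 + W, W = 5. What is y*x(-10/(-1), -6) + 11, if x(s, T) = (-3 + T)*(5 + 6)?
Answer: -880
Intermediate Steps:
y = 9 (y = 4 + 5 = 9)
x(s, T) = -33 + 11*T (x(s, T) = (-3 + T)*11 = -33 + 11*T)
y*x(-10/(-1), -6) + 11 = 9*(-33 + 11*(-6)) + 11 = 9*(-33 - 66) + 11 = 9*(-99) + 11 = -891 + 11 = -880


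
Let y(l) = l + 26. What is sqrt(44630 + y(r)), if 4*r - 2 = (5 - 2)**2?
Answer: sqrt(178635)/2 ≈ 211.33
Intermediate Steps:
r = 11/4 (r = 1/2 + (5 - 2)**2/4 = 1/2 + (1/4)*3**2 = 1/2 + (1/4)*9 = 1/2 + 9/4 = 11/4 ≈ 2.7500)
y(l) = 26 + l
sqrt(44630 + y(r)) = sqrt(44630 + (26 + 11/4)) = sqrt(44630 + 115/4) = sqrt(178635/4) = sqrt(178635)/2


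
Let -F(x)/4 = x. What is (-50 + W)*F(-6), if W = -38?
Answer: -2112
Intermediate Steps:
F(x) = -4*x
(-50 + W)*F(-6) = (-50 - 38)*(-4*(-6)) = -88*24 = -2112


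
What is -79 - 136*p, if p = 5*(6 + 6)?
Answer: -8239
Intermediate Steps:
p = 60 (p = 5*12 = 60)
-79 - 136*p = -79 - 136*60 = -79 - 8160 = -8239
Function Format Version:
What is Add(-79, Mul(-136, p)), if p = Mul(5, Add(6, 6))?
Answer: -8239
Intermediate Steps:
p = 60 (p = Mul(5, 12) = 60)
Add(-79, Mul(-136, p)) = Add(-79, Mul(-136, 60)) = Add(-79, -8160) = -8239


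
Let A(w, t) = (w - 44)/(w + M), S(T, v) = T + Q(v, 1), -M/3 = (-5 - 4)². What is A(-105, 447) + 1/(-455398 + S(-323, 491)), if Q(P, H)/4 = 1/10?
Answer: 339510107/792953844 ≈ 0.42816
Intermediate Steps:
M = -243 (M = -3*(-5 - 4)² = -3*(-9)² = -3*81 = -243)
Q(P, H) = ⅖ (Q(P, H) = 4/10 = 4*(⅒) = ⅖)
S(T, v) = ⅖ + T (S(T, v) = T + ⅖ = ⅖ + T)
A(w, t) = (-44 + w)/(-243 + w) (A(w, t) = (w - 44)/(w - 243) = (-44 + w)/(-243 + w))
A(-105, 447) + 1/(-455398 + S(-323, 491)) = (-44 - 105)/(-243 - 105) + 1/(-455398 + (⅖ - 323)) = -149/(-348) + 1/(-455398 - 1613/5) = -1/348*(-149) + 1/(-2278603/5) = 149/348 - 5/2278603 = 339510107/792953844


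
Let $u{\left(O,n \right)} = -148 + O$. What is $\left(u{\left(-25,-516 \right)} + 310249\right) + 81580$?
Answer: $391656$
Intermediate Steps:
$\left(u{\left(-25,-516 \right)} + 310249\right) + 81580 = \left(\left(-148 - 25\right) + 310249\right) + 81580 = \left(-173 + 310249\right) + 81580 = 310076 + 81580 = 391656$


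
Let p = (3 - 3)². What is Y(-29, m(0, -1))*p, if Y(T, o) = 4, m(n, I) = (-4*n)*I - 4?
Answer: 0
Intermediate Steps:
m(n, I) = -4 - 4*I*n (m(n, I) = -4*I*n - 4 = -4 - 4*I*n)
p = 0 (p = 0² = 0)
Y(-29, m(0, -1))*p = 4*0 = 0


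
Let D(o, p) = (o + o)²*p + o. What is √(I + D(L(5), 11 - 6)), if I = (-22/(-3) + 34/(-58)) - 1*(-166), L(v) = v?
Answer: 2*√1282467/87 ≈ 26.034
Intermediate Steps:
D(o, p) = o + 4*p*o² (D(o, p) = (2*o)²*p + o = (4*o²)*p + o = 4*p*o² + o = o + 4*p*o²)
I = 15029/87 (I = (-22*(-⅓) + 34*(-1/58)) + 166 = (22/3 - 17/29) + 166 = 587/87 + 166 = 15029/87 ≈ 172.75)
√(I + D(L(5), 11 - 6)) = √(15029/87 + 5*(1 + 4*5*(11 - 6))) = √(15029/87 + 5*(1 + 4*5*5)) = √(15029/87 + 5*(1 + 100)) = √(15029/87 + 5*101) = √(15029/87 + 505) = √(58964/87) = 2*√1282467/87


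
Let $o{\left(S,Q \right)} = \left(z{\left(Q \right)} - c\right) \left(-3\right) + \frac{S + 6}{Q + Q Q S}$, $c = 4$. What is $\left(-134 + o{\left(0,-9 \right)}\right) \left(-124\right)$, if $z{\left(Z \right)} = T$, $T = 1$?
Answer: $\frac{46748}{3} \approx 15583.0$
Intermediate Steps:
$z{\left(Z \right)} = 1$
$o{\left(S,Q \right)} = 9 + \frac{6 + S}{Q + S Q^{2}}$ ($o{\left(S,Q \right)} = \left(1 - 4\right) \left(-3\right) + \frac{S + 6}{Q + Q Q S} = \left(1 - 4\right) \left(-3\right) + \frac{6 + S}{Q + Q^{2} S} = \left(-3\right) \left(-3\right) + \frac{6 + S}{Q + S Q^{2}} = 9 + \frac{6 + S}{Q + S Q^{2}}$)
$\left(-134 + o{\left(0,-9 \right)}\right) \left(-124\right) = \left(-134 + \frac{6 + 0 + 9 \left(-9\right) + 9 \cdot 0 \left(-9\right)^{2}}{\left(-9\right) \left(1 - 0\right)}\right) \left(-124\right) = \left(-134 - \frac{6 + 0 - 81 + 9 \cdot 0 \cdot 81}{9 \left(1 + 0\right)}\right) \left(-124\right) = \left(-134 - \frac{6 + 0 - 81 + 0}{9 \cdot 1}\right) \left(-124\right) = \left(-134 - \frac{1}{9} \left(-75\right)\right) \left(-124\right) = \left(-134 + \frac{25}{3}\right) \left(-124\right) = \left(- \frac{377}{3}\right) \left(-124\right) = \frac{46748}{3}$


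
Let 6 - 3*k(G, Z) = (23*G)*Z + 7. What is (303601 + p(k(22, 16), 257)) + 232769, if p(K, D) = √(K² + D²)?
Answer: 536370 + 5*√294026 ≈ 5.3908e+5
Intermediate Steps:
k(G, Z) = -⅓ - 23*G*Z/3 (k(G, Z) = 2 - ((23*G)*Z + 7)/3 = 2 - (23*G*Z + 7)/3 = 2 - (7 + 23*G*Z)/3 = 2 + (-7/3 - 23*G*Z/3) = -⅓ - 23*G*Z/3)
p(K, D) = √(D² + K²)
(303601 + p(k(22, 16), 257)) + 232769 = (303601 + √(257² + (-⅓ - 23/3*22*16)²)) + 232769 = (303601 + √(66049 + (-⅓ - 8096/3)²)) + 232769 = (303601 + √(66049 + (-2699)²)) + 232769 = (303601 + √(66049 + 7284601)) + 232769 = (303601 + √7350650) + 232769 = (303601 + 5*√294026) + 232769 = 536370 + 5*√294026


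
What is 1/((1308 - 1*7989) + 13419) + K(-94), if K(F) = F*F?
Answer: 59536969/6738 ≈ 8836.0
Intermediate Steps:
K(F) = F²
1/((1308 - 1*7989) + 13419) + K(-94) = 1/((1308 - 1*7989) + 13419) + (-94)² = 1/((1308 - 7989) + 13419) + 8836 = 1/(-6681 + 13419) + 8836 = 1/6738 + 8836 = 59536969/6738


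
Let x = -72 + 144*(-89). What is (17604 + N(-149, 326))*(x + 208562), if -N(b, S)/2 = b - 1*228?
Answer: 3592183292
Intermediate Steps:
N(b, S) = 456 - 2*b (N(b, S) = -2*(b - 1*228) = -2*(b - 228) = -2*(-228 + b) = 456 - 2*b)
x = -12888 (x = -72 - 12816 = -12888)
(17604 + N(-149, 326))*(x + 208562) = (17604 + (456 - 2*(-149)))*(-12888 + 208562) = (17604 + (456 + 298))*195674 = (17604 + 754)*195674 = 18358*195674 = 3592183292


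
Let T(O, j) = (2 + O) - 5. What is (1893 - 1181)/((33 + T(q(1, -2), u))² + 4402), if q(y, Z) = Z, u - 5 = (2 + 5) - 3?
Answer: 356/2593 ≈ 0.13729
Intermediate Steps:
u = 9 (u = 5 + ((2 + 5) - 3) = 5 + (7 - 3) = 5 + 4 = 9)
T(O, j) = -3 + O
(1893 - 1181)/((33 + T(q(1, -2), u))² + 4402) = (1893 - 1181)/((33 + (-3 - 2))² + 4402) = 712/((33 - 5)² + 4402) = 712/(28² + 4402) = 712/(784 + 4402) = 712/5186 = 712*(1/5186) = 356/2593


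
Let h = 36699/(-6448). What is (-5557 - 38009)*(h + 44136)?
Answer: -476800092639/248 ≈ -1.9226e+9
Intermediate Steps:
h = -2823/496 (h = 36699*(-1/6448) = -2823/496 ≈ -5.6915)
(-5557 - 38009)*(h + 44136) = (-5557 - 38009)*(-2823/496 + 44136) = -43566*21888633/496 = -476800092639/248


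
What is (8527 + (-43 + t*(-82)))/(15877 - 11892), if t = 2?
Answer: 1664/797 ≈ 2.0878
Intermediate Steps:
(8527 + (-43 + t*(-82)))/(15877 - 11892) = (8527 + (-43 + 2*(-82)))/(15877 - 11892) = (8527 + (-43 - 164))/3985 = (8527 - 207)*(1/3985) = 8320*(1/3985) = 1664/797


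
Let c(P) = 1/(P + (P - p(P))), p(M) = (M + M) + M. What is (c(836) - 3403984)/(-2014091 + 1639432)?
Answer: 2845730625/313214924 ≈ 9.0856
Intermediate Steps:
p(M) = 3*M (p(M) = 2*M + M = 3*M)
c(P) = -1/P (c(P) = 1/(P + (P - 3*P)) = 1/(P - 2*P) = 1/(-P) = -1/P)
(c(836) - 3403984)/(-2014091 + 1639432) = (-1/836 - 3403984)/(-2014091 + 1639432) = (-1*1/836 - 3403984)/(-374659) = (-1/836 - 3403984)*(-1/374659) = -2845730625/836*(-1/374659) = 2845730625/313214924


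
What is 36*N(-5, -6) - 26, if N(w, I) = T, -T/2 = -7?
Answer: 478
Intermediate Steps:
T = 14 (T = -2*(-7) = 14)
N(w, I) = 14
36*N(-5, -6) - 26 = 36*14 - 26 = 504 - 26 = 478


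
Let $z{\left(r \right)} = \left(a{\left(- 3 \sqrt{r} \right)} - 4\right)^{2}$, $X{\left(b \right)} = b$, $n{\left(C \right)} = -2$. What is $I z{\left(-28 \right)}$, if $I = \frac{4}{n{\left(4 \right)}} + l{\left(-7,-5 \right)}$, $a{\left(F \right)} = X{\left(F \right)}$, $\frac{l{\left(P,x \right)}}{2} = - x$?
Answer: $-1888 + 384 i \sqrt{7} \approx -1888.0 + 1016.0 i$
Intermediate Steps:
$l{\left(P,x \right)} = - 2 x$ ($l{\left(P,x \right)} = 2 \left(- x\right) = - 2 x$)
$a{\left(F \right)} = F$
$I = 8$ ($I = \frac{4}{-2} - -10 = 4 \left(- \frac{1}{2}\right) + 10 = -2 + 10 = 8$)
$z{\left(r \right)} = \left(-4 - 3 \sqrt{r}\right)^{2}$ ($z{\left(r \right)} = \left(- 3 \sqrt{r} - 4\right)^{2} = \left(-4 - 3 \sqrt{r}\right)^{2}$)
$I z{\left(-28 \right)} = 8 \left(4 + 3 \sqrt{-28}\right)^{2} = 8 \left(4 + 3 \cdot 2 i \sqrt{7}\right)^{2} = 8 \left(4 + 6 i \sqrt{7}\right)^{2}$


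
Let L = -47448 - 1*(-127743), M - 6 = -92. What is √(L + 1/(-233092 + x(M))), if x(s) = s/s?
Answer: 2*√121181691929439/77697 ≈ 283.36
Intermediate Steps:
M = -86 (M = 6 - 92 = -86)
x(s) = 1
L = 80295 (L = -47448 + 127743 = 80295)
√(L + 1/(-233092 + x(M))) = √(80295 + 1/(-233092 + 1)) = √(80295 + 1/(-233091)) = √(80295 - 1/233091) = √(18716041844/233091) = 2*√121181691929439/77697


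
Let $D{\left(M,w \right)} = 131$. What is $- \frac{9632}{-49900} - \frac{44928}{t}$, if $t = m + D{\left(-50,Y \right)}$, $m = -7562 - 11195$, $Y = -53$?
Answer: $\frac{302664104}{116179675} \approx 2.6051$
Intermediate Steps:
$m = -18757$ ($m = -7562 - 11195 = -18757$)
$t = -18626$ ($t = -18757 + 131 = -18626$)
$- \frac{9632}{-49900} - \frac{44928}{t} = - \frac{9632}{-49900} - \frac{44928}{-18626} = \left(-9632\right) \left(- \frac{1}{49900}\right) - - \frac{22464}{9313} = \frac{2408}{12475} + \frac{22464}{9313} = \frac{302664104}{116179675}$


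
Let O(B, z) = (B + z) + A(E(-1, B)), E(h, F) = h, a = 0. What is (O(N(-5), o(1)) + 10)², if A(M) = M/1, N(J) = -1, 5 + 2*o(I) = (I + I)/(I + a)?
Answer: 169/4 ≈ 42.250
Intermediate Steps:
o(I) = -3/2 (o(I) = -5/2 + ((I + I)/(I + 0))/2 = -5/2 + ((2*I)/I)/2 = -5/2 + (½)*2 = -5/2 + 1 = -3/2)
A(M) = M (A(M) = M*1 = M)
O(B, z) = -1 + B + z (O(B, z) = (B + z) - 1 = -1 + B + z)
(O(N(-5), o(1)) + 10)² = ((-1 - 1 - 3/2) + 10)² = (-7/2 + 10)² = (13/2)² = 169/4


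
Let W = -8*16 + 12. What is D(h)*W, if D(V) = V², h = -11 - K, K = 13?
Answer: -66816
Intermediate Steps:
W = -116 (W = -128 + 12 = -116)
h = -24 (h = -11 - 1*13 = -11 - 13 = -24)
D(h)*W = (-24)²*(-116) = 576*(-116) = -66816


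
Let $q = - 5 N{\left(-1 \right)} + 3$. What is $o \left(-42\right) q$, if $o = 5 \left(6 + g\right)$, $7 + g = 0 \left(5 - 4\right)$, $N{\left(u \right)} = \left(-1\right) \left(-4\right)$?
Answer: $-3570$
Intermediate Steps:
$N{\left(u \right)} = 4$
$g = -7$ ($g = -7 + 0 \left(5 - 4\right) = -7 + 0 \cdot 1 = -7 + 0 = -7$)
$o = -5$ ($o = 5 \left(6 - 7\right) = 5 \left(-1\right) = -5$)
$q = -17$ ($q = \left(-5\right) 4 + 3 = -20 + 3 = -17$)
$o \left(-42\right) q = \left(-5\right) \left(-42\right) \left(-17\right) = 210 \left(-17\right) = -3570$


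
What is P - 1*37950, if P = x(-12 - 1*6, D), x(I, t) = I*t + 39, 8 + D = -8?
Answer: -37623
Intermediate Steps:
D = -16 (D = -8 - 8 = -16)
x(I, t) = 39 + I*t
P = 327 (P = 39 + (-12 - 1*6)*(-16) = 39 + (-12 - 6)*(-16) = 39 - 18*(-16) = 39 + 288 = 327)
P - 1*37950 = 327 - 1*37950 = 327 - 37950 = -37623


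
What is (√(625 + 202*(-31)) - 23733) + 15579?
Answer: -8154 + I*√5637 ≈ -8154.0 + 75.08*I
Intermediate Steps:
(√(625 + 202*(-31)) - 23733) + 15579 = (√(625 - 6262) - 23733) + 15579 = (√(-5637) - 23733) + 15579 = (I*√5637 - 23733) + 15579 = (-23733 + I*√5637) + 15579 = -8154 + I*√5637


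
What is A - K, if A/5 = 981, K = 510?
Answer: 4395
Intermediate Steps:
A = 4905 (A = 5*981 = 4905)
A - K = 4905 - 1*510 = 4905 - 510 = 4395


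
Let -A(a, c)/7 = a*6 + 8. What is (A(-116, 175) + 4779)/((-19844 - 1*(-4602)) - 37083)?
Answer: -1919/10465 ≈ -0.18337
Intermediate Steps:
A(a, c) = -56 - 42*a (A(a, c) = -7*(a*6 + 8) = -7*(6*a + 8) = -7*(8 + 6*a) = -56 - 42*a)
(A(-116, 175) + 4779)/((-19844 - 1*(-4602)) - 37083) = ((-56 - 42*(-116)) + 4779)/((-19844 - 1*(-4602)) - 37083) = ((-56 + 4872) + 4779)/((-19844 + 4602) - 37083) = (4816 + 4779)/(-15242 - 37083) = 9595/(-52325) = 9595*(-1/52325) = -1919/10465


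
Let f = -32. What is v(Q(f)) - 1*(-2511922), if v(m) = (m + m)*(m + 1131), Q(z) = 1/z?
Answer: 1286067873/512 ≈ 2.5119e+6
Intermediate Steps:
v(m) = 2*m*(1131 + m) (v(m) = (2*m)*(1131 + m) = 2*m*(1131 + m))
v(Q(f)) - 1*(-2511922) = 2*(1131 + 1/(-32))/(-32) - 1*(-2511922) = 2*(-1/32)*(1131 - 1/32) + 2511922 = 2*(-1/32)*(36191/32) + 2511922 = -36191/512 + 2511922 = 1286067873/512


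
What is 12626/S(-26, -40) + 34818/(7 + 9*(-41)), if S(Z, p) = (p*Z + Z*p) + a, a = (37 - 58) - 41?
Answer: -16423028/182629 ≈ -89.926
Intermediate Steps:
a = -62 (a = -21 - 41 = -62)
S(Z, p) = -62 + 2*Z*p (S(Z, p) = (p*Z + Z*p) - 62 = (Z*p + Z*p) - 62 = 2*Z*p - 62 = -62 + 2*Z*p)
12626/S(-26, -40) + 34818/(7 + 9*(-41)) = 12626/(-62 + 2*(-26)*(-40)) + 34818/(7 + 9*(-41)) = 12626/(-62 + 2080) + 34818/(7 - 369) = 12626/2018 + 34818/(-362) = 12626*(1/2018) + 34818*(-1/362) = 6313/1009 - 17409/181 = -16423028/182629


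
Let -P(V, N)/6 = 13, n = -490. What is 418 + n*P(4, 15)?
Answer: 38638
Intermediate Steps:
P(V, N) = -78 (P(V, N) = -6*13 = -78)
418 + n*P(4, 15) = 418 - 490*(-78) = 418 + 38220 = 38638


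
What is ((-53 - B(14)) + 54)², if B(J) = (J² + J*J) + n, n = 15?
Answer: 164836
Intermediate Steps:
B(J) = 15 + 2*J² (B(J) = (J² + J*J) + 15 = (J² + J²) + 15 = 2*J² + 15 = 15 + 2*J²)
((-53 - B(14)) + 54)² = ((-53 - (15 + 2*14²)) + 54)² = ((-53 - (15 + 2*196)) + 54)² = ((-53 - (15 + 392)) + 54)² = ((-53 - 1*407) + 54)² = ((-53 - 407) + 54)² = (-460 + 54)² = (-406)² = 164836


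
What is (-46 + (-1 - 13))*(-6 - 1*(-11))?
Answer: -300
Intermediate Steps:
(-46 + (-1 - 13))*(-6 - 1*(-11)) = (-46 - 14)*(-6 + 11) = -60*5 = -300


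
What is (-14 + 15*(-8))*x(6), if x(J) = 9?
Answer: -1206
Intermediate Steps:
(-14 + 15*(-8))*x(6) = (-14 + 15*(-8))*9 = (-14 - 120)*9 = -134*9 = -1206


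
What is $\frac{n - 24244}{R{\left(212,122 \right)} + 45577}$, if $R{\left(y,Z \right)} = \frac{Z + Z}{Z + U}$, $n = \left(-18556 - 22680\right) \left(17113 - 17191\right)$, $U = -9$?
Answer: $\frac{360714532}{5150445} \approx 70.036$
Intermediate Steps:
$n = 3216408$ ($n = \left(-41236\right) \left(-78\right) = 3216408$)
$R{\left(y,Z \right)} = \frac{2 Z}{-9 + Z}$ ($R{\left(y,Z \right)} = \frac{Z + Z}{Z - 9} = \frac{2 Z}{-9 + Z}$)
$\frac{n - 24244}{R{\left(212,122 \right)} + 45577} = \frac{3216408 - 24244}{2 \cdot 122 \frac{1}{-9 + 122} + 45577} = \frac{3192164}{2 \cdot 122 \cdot \frac{1}{113} + 45577} = \frac{3192164}{\frac{244}{113} + 45577} = \frac{3192164}{\frac{5150445}{113}} = 3192164 \cdot \frac{113}{5150445} = \frac{360714532}{5150445}$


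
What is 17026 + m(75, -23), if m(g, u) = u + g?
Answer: 17078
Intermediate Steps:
m(g, u) = g + u
17026 + m(75, -23) = 17026 + (75 - 23) = 17026 + 52 = 17078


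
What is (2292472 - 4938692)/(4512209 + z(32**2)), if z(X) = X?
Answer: -2646220/4513233 ≈ -0.58632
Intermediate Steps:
(2292472 - 4938692)/(4512209 + z(32**2)) = (2292472 - 4938692)/(4512209 + 32**2) = -2646220/(4512209 + 1024) = -2646220/4513233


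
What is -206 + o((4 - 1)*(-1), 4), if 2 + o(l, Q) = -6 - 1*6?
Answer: -220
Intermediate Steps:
o(l, Q) = -14 (o(l, Q) = -2 + (-6 - 1*6) = -2 + (-6 - 6) = -2 - 12 = -14)
-206 + o((4 - 1)*(-1), 4) = -206 - 14 = -220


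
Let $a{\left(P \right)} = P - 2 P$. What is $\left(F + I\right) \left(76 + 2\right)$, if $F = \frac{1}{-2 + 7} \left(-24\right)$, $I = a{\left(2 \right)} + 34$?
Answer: $\frac{10608}{5} \approx 2121.6$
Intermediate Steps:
$a{\left(P \right)} = - P$
$I = 32$ ($I = \left(-1\right) 2 + 34 = -2 + 34 = 32$)
$F = - \frac{24}{5}$ ($F = \frac{1}{5} \left(-24\right) = - \frac{24}{5} \approx -4.8$)
$\left(F + I\right) \left(76 + 2\right) = \left(- \frac{24}{5} + 32\right) \left(76 + 2\right) = \frac{136}{5} \cdot 78 = \frac{10608}{5}$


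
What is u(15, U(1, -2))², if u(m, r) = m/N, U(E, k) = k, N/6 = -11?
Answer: 25/484 ≈ 0.051653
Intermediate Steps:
N = -66 (N = 6*(-11) = -66)
u(m, r) = -m/66 (u(m, r) = m/(-66) = m*(-1/66) = -m/66)
u(15, U(1, -2))² = (-1/66*15)² = (-5/22)² = 25/484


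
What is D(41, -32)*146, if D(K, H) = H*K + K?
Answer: -185566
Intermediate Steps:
D(K, H) = K + H*K
D(41, -32)*146 = (41*(1 - 32))*146 = (41*(-31))*146 = -1271*146 = -185566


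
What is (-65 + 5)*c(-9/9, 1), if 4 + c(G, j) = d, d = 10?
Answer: -360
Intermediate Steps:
c(G, j) = 6 (c(G, j) = -4 + 10 = 6)
(-65 + 5)*c(-9/9, 1) = (-65 + 5)*6 = -60*6 = -360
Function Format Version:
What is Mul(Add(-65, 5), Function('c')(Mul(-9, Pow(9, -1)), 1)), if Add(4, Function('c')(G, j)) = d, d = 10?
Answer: -360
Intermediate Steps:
Function('c')(G, j) = 6 (Function('c')(G, j) = Add(-4, 10) = 6)
Mul(Add(-65, 5), Function('c')(Mul(-9, Pow(9, -1)), 1)) = Mul(Add(-65, 5), 6) = Mul(-60, 6) = -360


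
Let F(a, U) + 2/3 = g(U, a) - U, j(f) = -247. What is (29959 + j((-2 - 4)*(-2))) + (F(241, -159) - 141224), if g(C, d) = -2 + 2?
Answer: -334061/3 ≈ -1.1135e+5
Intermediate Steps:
g(C, d) = 0
F(a, U) = -⅔ - U (F(a, U) = -⅔ + (0 - U) = -⅔ - U)
(29959 + j((-2 - 4)*(-2))) + (F(241, -159) - 141224) = (29959 - 247) + ((-⅔ - 1*(-159)) - 141224) = 29712 + ((-⅔ + 159) - 141224) = 29712 + (475/3 - 141224) = 29712 - 423197/3 = -334061/3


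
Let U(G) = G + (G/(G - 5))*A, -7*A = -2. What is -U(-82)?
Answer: 49774/609 ≈ 81.731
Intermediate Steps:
A = 2/7 (A = -1/7*(-2) = 2/7 ≈ 0.28571)
U(G) = G + 2*G/(7*(-5 + G)) (U(G) = G + (G/(G - 5))*(2/7) = G + (G/(-5 + G))*(2/7) = G + 2*G/(7*(-5 + G)))
-U(-82) = -(-82)*(-33 + 7*(-82))/(7*(-5 - 82)) = -(-82)*(-33 - 574)/(7*(-87)) = -(-82)*(-1)*(-607)/(7*87) = -1*(-49774/609) = 49774/609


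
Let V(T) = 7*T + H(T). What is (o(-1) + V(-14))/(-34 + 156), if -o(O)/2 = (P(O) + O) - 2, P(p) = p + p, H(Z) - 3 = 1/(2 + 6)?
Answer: -679/976 ≈ -0.69570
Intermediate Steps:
H(Z) = 25/8 (H(Z) = 3 + 1/(2 + 6) = 3 + 1/8 = 3 + ⅛ = 25/8)
P(p) = 2*p
V(T) = 25/8 + 7*T (V(T) = 7*T + 25/8 = 25/8 + 7*T)
o(O) = 4 - 6*O (o(O) = -2*((2*O + O) - 2) = -2*(3*O - 2) = -2*(-2 + 3*O) = 4 - 6*O)
(o(-1) + V(-14))/(-34 + 156) = ((4 - 6*(-1)) + (25/8 + 7*(-14)))/(-34 + 156) = ((4 + 6) + (25/8 - 98))/122 = (10 - 759/8)*(1/122) = -679/8*1/122 = -679/976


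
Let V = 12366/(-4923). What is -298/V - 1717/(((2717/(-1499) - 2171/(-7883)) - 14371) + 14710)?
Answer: 34563153810600/304392096083 ≈ 113.55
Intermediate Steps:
V = -1374/547 (V = 12366*(-1/4923) = -1374/547 ≈ -2.5119)
-298/V - 1717/(((2717/(-1499) - 2171/(-7883)) - 14371) + 14710) = -298/(-1374/547) - 1717/(((2717/(-1499) - 2171/(-7883)) - 14371) + 14710) = -298*(-547/1374) - 1717/(((2717*(-1/1499) - 2171*(-1/7883)) - 14371) + 14710) = 81503/687 - 1717/(((-2717/1499 + 2171/7883) - 14371) + 14710) = 81503/687 - 1717/((-18163782/11816617 - 14371) + 14710) = 81503/687 - 1717/(-169834766689/11816617 + 14710) = 81503/687 - 1717/3987669381/11816617 = 81503/687 - 1717*11816617/3987669381 = 81503/687 - 20289131389/3987669381 = 34563153810600/304392096083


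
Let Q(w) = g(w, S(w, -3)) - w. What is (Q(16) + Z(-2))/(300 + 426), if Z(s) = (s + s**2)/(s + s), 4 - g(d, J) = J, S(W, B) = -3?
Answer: -19/1452 ≈ -0.013085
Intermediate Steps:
g(d, J) = 4 - J
Q(w) = 7 - w (Q(w) = (4 - 1*(-3)) - w = (4 + 3) - w = 7 - w)
Z(s) = (s + s**2)/(2*s) (Z(s) = (s + s**2)/((2*s)) = (s + s**2)*(1/(2*s)) = (s + s**2)/(2*s))
(Q(16) + Z(-2))/(300 + 426) = ((7 - 1*16) + (1/2 + (1/2)*(-2)))/(300 + 426) = ((7 - 16) + (1/2 - 1))/726 = (-9 - 1/2)*(1/726) = -19/2*1/726 = -19/1452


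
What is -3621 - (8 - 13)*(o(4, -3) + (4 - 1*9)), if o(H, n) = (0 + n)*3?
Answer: -3691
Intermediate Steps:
o(H, n) = 3*n (o(H, n) = n*3 = 3*n)
-3621 - (8 - 13)*(o(4, -3) + (4 - 1*9)) = -3621 - (8 - 13)*(3*(-3) + (4 - 1*9)) = -3621 - (-5)*(-9 + (4 - 9)) = -3621 - (-5)*(-9 - 5) = -3621 - (-5)*(-14) = -3621 - 1*70 = -3621 - 70 = -3691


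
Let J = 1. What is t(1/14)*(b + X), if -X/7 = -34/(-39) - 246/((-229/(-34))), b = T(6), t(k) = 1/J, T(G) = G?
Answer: 2282456/8931 ≈ 255.57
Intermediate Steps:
t(k) = 1 (t(k) = 1/1 = 1)
b = 6
X = 2228870/8931 (X = -7*(-34/(-39) - 246/((-229/(-34)))) = -7*(-34*(-1/39) - 246/((-229*(-1/34)))) = -7*(34/39 - 246/229/34) = -7*(34/39 - 246*34/229) = -7*(34/39 - 8364/229) = -7*(-318410/8931) = 2228870/8931 ≈ 249.57)
t(1/14)*(b + X) = 1*(6 + 2228870/8931) = 1*(2282456/8931) = 2282456/8931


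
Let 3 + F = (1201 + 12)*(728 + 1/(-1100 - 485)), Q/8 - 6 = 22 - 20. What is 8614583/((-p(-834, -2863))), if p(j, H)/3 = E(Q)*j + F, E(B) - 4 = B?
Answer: -13654114055/3929285856 ≈ -3.4750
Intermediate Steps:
Q = 64 (Q = 48 + 8*(22 - 20) = 48 + 8*2 = 48 + 16 = 64)
E(B) = 4 + B
F = 1399650472/1585 (F = -3 + (1201 + 12)*(728 + 1/(-1100 - 485)) = -3 + 1213*(728 + 1/(-1585)) = -3 + 1213*(728 - 1/1585) = -3 + 1213*(1153879/1585) = -3 + 1399655227/1585 = 1399650472/1585 ≈ 8.8306e+5)
p(j, H) = 4198951416/1585 + 204*j (p(j, H) = 3*((4 + 64)*j + 1399650472/1585) = 3*(68*j + 1399650472/1585) = 3*(1399650472/1585 + 68*j) = 4198951416/1585 + 204*j)
8614583/((-p(-834, -2863))) = 8614583/((-(4198951416/1585 + 204*(-834)))) = 8614583/((-(4198951416/1585 - 170136))) = 8614583/((-1*3929285856/1585)) = 8614583/(-3929285856/1585) = 8614583*(-1585/3929285856) = -13654114055/3929285856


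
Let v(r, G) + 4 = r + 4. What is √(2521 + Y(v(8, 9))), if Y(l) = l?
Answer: 3*√281 ≈ 50.289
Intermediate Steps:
v(r, G) = r (v(r, G) = -4 + (r + 4) = -4 + (4 + r) = r)
√(2521 + Y(v(8, 9))) = √(2521 + 8) = √2529 = 3*√281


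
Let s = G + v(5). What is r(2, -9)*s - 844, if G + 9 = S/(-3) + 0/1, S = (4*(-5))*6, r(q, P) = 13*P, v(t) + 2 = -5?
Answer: -3652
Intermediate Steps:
v(t) = -7 (v(t) = -2 - 5 = -7)
S = -120 (S = -20*6 = -120)
G = 31 (G = -9 + (-120/(-3) + 0/1) = -9 + (-120*(-1/3) + 0*1) = -9 + (40 + 0) = -9 + 40 = 31)
s = 24 (s = 31 - 7 = 24)
r(2, -9)*s - 844 = (13*(-9))*24 - 844 = -117*24 - 844 = -2808 - 844 = -3652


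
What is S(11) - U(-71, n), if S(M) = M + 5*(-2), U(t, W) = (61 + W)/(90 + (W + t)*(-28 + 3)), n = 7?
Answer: 811/845 ≈ 0.95976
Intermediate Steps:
U(t, W) = (61 + W)/(90 - 25*W - 25*t) (U(t, W) = (61 + W)/(90 + (W + t)*(-25)) = (61 + W)/(90 + (-25*W - 25*t)) = (61 + W)/(90 - 25*W - 25*t))
S(M) = -10 + M (S(M) = M - 10 = -10 + M)
S(11) - U(-71, n) = (-10 + 11) - (-61 - 1*7)/(5*(-18 + 5*7 + 5*(-71))) = 1 - (-61 - 7)/(5*(-18 + 35 - 355)) = 1 - (-68)/(5*(-338)) = 1 - (-1)*(-68)/(5*338) = 1 - 1*34/845 = 1 - 34/845 = 811/845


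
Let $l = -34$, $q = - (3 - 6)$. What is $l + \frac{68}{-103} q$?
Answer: $- \frac{3706}{103} \approx -35.981$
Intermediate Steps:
$q = 3$ ($q = \left(-1\right) \left(-3\right) = 3$)
$l + \frac{68}{-103} q = -34 + \frac{68}{-103} \cdot 3 = -34 + 68 \left(- \frac{1}{103}\right) 3 = -34 - \frac{204}{103} = - \frac{3706}{103}$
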